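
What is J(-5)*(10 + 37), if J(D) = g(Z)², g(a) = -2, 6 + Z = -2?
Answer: 188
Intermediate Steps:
Z = -8 (Z = -6 - 2 = -8)
J(D) = 4 (J(D) = (-2)² = 4)
J(-5)*(10 + 37) = 4*(10 + 37) = 4*47 = 188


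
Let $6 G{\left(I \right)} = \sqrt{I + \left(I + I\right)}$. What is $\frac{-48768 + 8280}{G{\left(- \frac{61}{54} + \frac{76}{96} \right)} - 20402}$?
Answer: $\frac{305869395456}{154128319663} + \frac{208224 i \sqrt{146}}{154128319663} \approx 1.9845 + 1.6324 \cdot 10^{-5} i$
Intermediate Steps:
$G{\left(I \right)} = \frac{\sqrt{3} \sqrt{I}}{6}$ ($G{\left(I \right)} = \frac{\sqrt{I + \left(I + I\right)}}{6} = \frac{\sqrt{I + 2 I}}{6} = \frac{\sqrt{3 I}}{6} = \frac{\sqrt{3} \sqrt{I}}{6}$)
$\frac{-48768 + 8280}{G{\left(- \frac{61}{54} + \frac{76}{96} \right)} - 20402} = \frac{-48768 + 8280}{\frac{\sqrt{3} \sqrt{- \frac{61}{54} + \frac{76}{96}}}{6} - 20402} = - \frac{40488}{\frac{\sqrt{3} \sqrt{\left(-61\right) \frac{1}{54} + 76 \cdot \frac{1}{96}}}{6} - 20402} = - \frac{40488}{\frac{\sqrt{3} \sqrt{- \frac{61}{54} + \frac{19}{24}}}{6} - 20402} = - \frac{40488}{\frac{\sqrt{3} \sqrt{- \frac{73}{216}}}{6} - 20402} = - \frac{40488}{\frac{\sqrt{3} \frac{i \sqrt{438}}{36}}{6} - 20402} = - \frac{40488}{\frac{i \sqrt{146}}{72} - 20402} = - \frac{40488}{-20402 + \frac{i \sqrt{146}}{72}}$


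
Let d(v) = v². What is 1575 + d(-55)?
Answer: 4600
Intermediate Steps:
1575 + d(-55) = 1575 + (-55)² = 1575 + 3025 = 4600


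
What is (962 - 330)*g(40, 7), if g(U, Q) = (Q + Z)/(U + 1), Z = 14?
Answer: 13272/41 ≈ 323.71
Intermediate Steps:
g(U, Q) = (14 + Q)/(1 + U) (g(U, Q) = (Q + 14)/(U + 1) = (14 + Q)/(1 + U))
(962 - 330)*g(40, 7) = (962 - 330)*((14 + 7)/(1 + 40)) = 632*(21/41) = 13272/41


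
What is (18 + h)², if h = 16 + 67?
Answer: 10201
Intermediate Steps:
h = 83
(18 + h)² = (18 + 83)² = 101² = 10201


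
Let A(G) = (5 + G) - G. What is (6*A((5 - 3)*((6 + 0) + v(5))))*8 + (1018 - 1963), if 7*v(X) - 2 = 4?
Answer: -705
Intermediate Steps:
v(X) = 6/7 (v(X) = 2/7 + (1/7)*4 = 2/7 + 4/7 = 6/7)
A(G) = 5
(6*A((5 - 3)*((6 + 0) + v(5))))*8 + (1018 - 1963) = (6*5)*8 + (1018 - 1963) = 30*8 - 945 = 240 - 945 = -705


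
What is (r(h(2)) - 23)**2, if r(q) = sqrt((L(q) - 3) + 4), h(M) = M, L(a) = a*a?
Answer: (23 - sqrt(5))**2 ≈ 431.14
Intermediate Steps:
L(a) = a**2
r(q) = sqrt(1 + q**2) (r(q) = sqrt((q**2 - 3) + 4) = sqrt((-3 + q**2) + 4) = sqrt(1 + q**2))
(r(h(2)) - 23)**2 = (sqrt(1 + 2**2) - 23)**2 = (sqrt(1 + 4) - 23)**2 = (sqrt(5) - 23)**2 = (-23 + sqrt(5))**2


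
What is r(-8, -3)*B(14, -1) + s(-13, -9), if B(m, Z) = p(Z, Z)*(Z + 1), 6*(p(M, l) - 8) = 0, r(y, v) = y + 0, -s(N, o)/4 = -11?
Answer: 44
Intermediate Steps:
s(N, o) = 44 (s(N, o) = -4*(-11) = 44)
r(y, v) = y
p(M, l) = 8 (p(M, l) = 8 + (1/6)*0 = 8 + 0 = 8)
B(m, Z) = 8 + 8*Z (B(m, Z) = 8*(Z + 1) = 8*(1 + Z) = 8 + 8*Z)
r(-8, -3)*B(14, -1) + s(-13, -9) = -8*(8 + 8*(-1)) + 44 = -8*(8 - 8) + 44 = -8*0 + 44 = 0 + 44 = 44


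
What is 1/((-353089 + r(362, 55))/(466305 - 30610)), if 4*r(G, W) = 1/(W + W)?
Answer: -191705800/155359159 ≈ -1.2340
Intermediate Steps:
r(G, W) = 1/(8*W) (r(G, W) = 1/(4*(W + W)) = 1/(4*((2*W))) = (1/(2*W))/4 = 1/(8*W))
1/((-353089 + r(362, 55))/(466305 - 30610)) = 1/((-353089 + (⅛)/55)/(466305 - 30610)) = 1/((-353089 + (⅛)*(1/55))/435695) = 1/((-353089 + 1/440)*(1/435695)) = 1/(-155359159/440*1/435695) = 1/(-155359159/191705800) = -191705800/155359159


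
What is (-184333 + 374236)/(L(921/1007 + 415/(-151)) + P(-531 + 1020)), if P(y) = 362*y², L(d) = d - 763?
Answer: 28876080471/13162211628389 ≈ 0.0021939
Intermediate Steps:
L(d) = -763 + d
(-184333 + 374236)/(L(921/1007 + 415/(-151)) + P(-531 + 1020)) = (-184333 + 374236)/((-763 + (921/1007 + 415/(-151))) + 362*(-531 + 1020)²) = 189903/((-763 + (921*(1/1007) + 415*(-1/151))) + 362*489²) = 189903/((-763 + (921/1007 - 415/151)) + 362*239121) = 189903/((-763 - 278834/152057) + 86561802) = 189903/(-116298325/152057 + 86561802) = 189903/(13162211628389/152057) = 189903*(152057/13162211628389) = 28876080471/13162211628389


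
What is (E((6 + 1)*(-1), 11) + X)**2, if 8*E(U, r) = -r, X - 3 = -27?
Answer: 41209/64 ≈ 643.89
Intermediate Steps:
X = -24 (X = 3 - 27 = -24)
E(U, r) = -r/8 (E(U, r) = (-r)/8 = -r/8)
(E((6 + 1)*(-1), 11) + X)**2 = (-1/8*11 - 24)**2 = (-11/8 - 24)**2 = (-203/8)**2 = 41209/64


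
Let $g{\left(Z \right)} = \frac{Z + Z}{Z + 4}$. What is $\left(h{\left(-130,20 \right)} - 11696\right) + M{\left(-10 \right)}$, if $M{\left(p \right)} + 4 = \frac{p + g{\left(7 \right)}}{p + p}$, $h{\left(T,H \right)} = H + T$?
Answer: $- \frac{649526}{55} \approx -11810.0$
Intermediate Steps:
$g{\left(Z \right)} = \frac{2 Z}{4 + Z}$
$M{\left(p \right)} = -4 + \frac{\frac{14}{11} + p}{2 p}$ ($M{\left(p \right)} = -4 + \frac{p + 2 \cdot 7 \frac{1}{4 + 7}}{p + p} = -4 + \frac{p + 2 \cdot 7 \cdot \frac{1}{11}}{2 p} = -4 + \left(p + 2 \cdot 7 \cdot \frac{1}{11}\right) \frac{1}{2 p} = -4 + \left(p + \frac{14}{11}\right) \frac{1}{2 p} = -4 + \left(\frac{14}{11} + p\right) \frac{1}{2 p} = -4 + \frac{\frac{14}{11} + p}{2 p}$)
$\left(h{\left(-130,20 \right)} - 11696\right) + M{\left(-10 \right)} = \left(\left(20 - 130\right) - 11696\right) + \frac{7 \left(2 - -110\right)}{22 \left(-10\right)} = \left(-110 - 11696\right) + \frac{7}{22} \left(- \frac{1}{10}\right) \left(2 + 110\right) = -11806 + \frac{7}{22} \left(- \frac{1}{10}\right) 112 = -11806 - \frac{196}{55} = - \frac{649526}{55}$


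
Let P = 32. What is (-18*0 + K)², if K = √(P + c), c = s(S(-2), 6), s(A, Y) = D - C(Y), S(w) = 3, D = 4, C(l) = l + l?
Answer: 24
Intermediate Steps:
C(l) = 2*l
s(A, Y) = 4 - 2*Y
c = -8 (c = 4 - 2*6 = 4 - 12 = -8)
K = 2*√6 (K = √(32 - 8) = √24 = 2*√6 ≈ 4.8990)
(-18*0 + K)² = (-18*0 + 2*√6)² = (0 + 2*√6)² = (2*√6)² = 24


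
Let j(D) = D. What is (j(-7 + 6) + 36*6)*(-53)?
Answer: -11395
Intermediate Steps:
(j(-7 + 6) + 36*6)*(-53) = ((-7 + 6) + 36*6)*(-53) = (-1 + 216)*(-53) = 215*(-53) = -11395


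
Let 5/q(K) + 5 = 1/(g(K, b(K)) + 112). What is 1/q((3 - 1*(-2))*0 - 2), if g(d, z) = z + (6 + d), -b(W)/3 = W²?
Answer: -519/520 ≈ -0.99808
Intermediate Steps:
b(W) = -3*W²
g(d, z) = 6 + d + z
q(K) = 5/(-5 + 1/(118 + K - 3*K²)) (q(K) = 5/(-5 + 1/((6 + K - 3*K²) + 112)) = 5/(-5 + 1/(118 + K - 3*K²)))
1/q((3 - 1*(-2))*0 - 2) = 1/(5*(-118 - ((3 - 1*(-2))*0 - 2) + 3*((3 - 1*(-2))*0 - 2)²)/(589 - 15*((3 - 1*(-2))*0 - 2)² + 5*((3 - 1*(-2))*0 - 2))) = 1/(5*(-118 - ((3 + 2)*0 - 2) + 3*((3 + 2)*0 - 2)²)/(589 - 15*((3 + 2)*0 - 2)² + 5*((3 + 2)*0 - 2))) = 1/(5*(-118 - (5*0 - 2) + 3*(5*0 - 2)²)/(589 - 15*(5*0 - 2)² + 5*(5*0 - 2))) = 1/(5*(-118 - (0 - 2) + 3*(0 - 2)²)/(589 - 15*(0 - 2)² + 5*(0 - 2))) = 1/(5*(-118 - 1*(-2) + 3*(-2)²)/(589 - 15*(-2)² + 5*(-2))) = 1/(5*(-118 + 2 + 3*4)/(589 - 15*4 - 10)) = 1/(5*(-118 + 2 + 12)/(589 - 60 - 10)) = 1/(5*(-104)/519) = 1/(5*(1/519)*(-104)) = 1/(-520/519) = -519/520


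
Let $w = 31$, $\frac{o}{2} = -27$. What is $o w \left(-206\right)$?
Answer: $344844$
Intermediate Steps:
$o = -54$ ($o = 2 \left(-27\right) = -54$)
$o w \left(-206\right) = \left(-54\right) 31 \left(-206\right) = \left(-1674\right) \left(-206\right) = 344844$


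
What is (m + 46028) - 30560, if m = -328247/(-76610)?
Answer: 1185331727/76610 ≈ 15472.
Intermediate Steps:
m = 328247/76610 (m = -328247*(-1/76610) = 328247/76610 ≈ 4.2847)
(m + 46028) - 30560 = (328247/76610 + 46028) - 30560 = 3526533327/76610 - 30560 = 1185331727/76610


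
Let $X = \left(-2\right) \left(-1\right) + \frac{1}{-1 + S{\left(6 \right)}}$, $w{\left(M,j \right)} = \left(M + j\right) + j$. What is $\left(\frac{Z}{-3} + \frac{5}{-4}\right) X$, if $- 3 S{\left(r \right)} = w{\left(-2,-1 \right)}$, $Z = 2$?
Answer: $- \frac{115}{12} \approx -9.5833$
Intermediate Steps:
$w{\left(M,j \right)} = M + 2 j$
$S{\left(r \right)} = \frac{4}{3}$ ($S{\left(r \right)} = - \frac{-2 + 2 \left(-1\right)}{3} = - \frac{-2 - 2}{3} = \left(- \frac{1}{3}\right) \left(-4\right) = \frac{4}{3}$)
$X = 5$ ($X = \left(-2\right) \left(-1\right) + \frac{1}{-1 + \frac{4}{3}} = 2 + \frac{1}{\frac{1}{3}} = 2 + 3 = 5$)
$\left(\frac{Z}{-3} + \frac{5}{-4}\right) X = \left(\frac{2}{-3} + \frac{5}{-4}\right) 5 = \left(2 \left(- \frac{1}{3}\right) + 5 \left(- \frac{1}{4}\right)\right) 5 = \left(- \frac{2}{3} - \frac{5}{4}\right) 5 = \left(- \frac{23}{12}\right) 5 = - \frac{115}{12}$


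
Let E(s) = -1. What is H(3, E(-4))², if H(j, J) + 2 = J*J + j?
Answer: 4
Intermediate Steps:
H(j, J) = -2 + j + J² (H(j, J) = -2 + (J*J + j) = -2 + (J² + j) = -2 + (j + J²) = -2 + j + J²)
H(3, E(-4))² = (-2 + 3 + (-1)²)² = (-2 + 3 + 1)² = 2² = 4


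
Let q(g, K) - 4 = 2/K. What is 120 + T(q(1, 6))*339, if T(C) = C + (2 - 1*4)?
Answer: 911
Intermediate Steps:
q(g, K) = 4 + 2/K
T(C) = -2 + C (T(C) = C + (2 - 4) = C - 2 = -2 + C)
120 + T(q(1, 6))*339 = 120 + (-2 + (4 + 2/6))*339 = 120 + (-2 + (4 + 2*(⅙)))*339 = 120 + (-2 + (4 + ⅓))*339 = 120 + (-2 + 13/3)*339 = 120 + (7/3)*339 = 120 + 791 = 911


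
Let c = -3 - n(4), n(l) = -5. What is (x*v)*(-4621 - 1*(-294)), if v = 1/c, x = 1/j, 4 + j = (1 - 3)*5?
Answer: 4327/28 ≈ 154.54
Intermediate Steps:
j = -14 (j = -4 + (1 - 3)*5 = -4 - 2*5 = -4 - 10 = -14)
c = 2 (c = -3 - 1*(-5) = -3 + 5 = 2)
x = -1/14 (x = 1/(-14) = -1/14 ≈ -0.071429)
v = 1/2 ≈ 0.50000
(x*v)*(-4621 - 1*(-294)) = (-1/14*1/2)*(-4621 - 1*(-294)) = -(-4621 + 294)/28 = -1/28*(-4327) = 4327/28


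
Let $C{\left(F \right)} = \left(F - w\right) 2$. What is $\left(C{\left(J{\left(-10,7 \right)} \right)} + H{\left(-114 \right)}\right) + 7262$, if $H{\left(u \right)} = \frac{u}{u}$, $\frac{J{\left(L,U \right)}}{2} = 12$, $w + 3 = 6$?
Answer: $7305$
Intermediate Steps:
$w = 3$ ($w = -3 + 6 = 3$)
$J{\left(L,U \right)} = 24$ ($J{\left(L,U \right)} = 2 \cdot 12 = 24$)
$H{\left(u \right)} = 1$
$C{\left(F \right)} = -6 + 2 F$ ($C{\left(F \right)} = \left(F - 3\right) 2 = \left(-3 + F\right) 2 = -6 + 2 F$)
$\left(C{\left(J{\left(-10,7 \right)} \right)} + H{\left(-114 \right)}\right) + 7262 = \left(\left(-6 + 2 \cdot 24\right) + 1\right) + 7262 = \left(\left(-6 + 48\right) + 1\right) + 7262 = \left(42 + 1\right) + 7262 = 43 + 7262 = 7305$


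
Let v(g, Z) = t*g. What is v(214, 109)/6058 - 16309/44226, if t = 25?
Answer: 5300353/10304658 ≈ 0.51436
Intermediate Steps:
v(g, Z) = 25*g
v(214, 109)/6058 - 16309/44226 = (25*214)/6058 - 16309/44226 = 5350*(1/6058) - 16309*1/44226 = 2675/3029 - 16309/44226 = 5300353/10304658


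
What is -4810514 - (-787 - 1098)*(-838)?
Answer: -6390144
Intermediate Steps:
-4810514 - (-787 - 1098)*(-838) = -4810514 - (-1885)*(-838) = -4810514 - 1*1579630 = -4810514 - 1579630 = -6390144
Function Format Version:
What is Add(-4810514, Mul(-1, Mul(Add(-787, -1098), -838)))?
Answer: -6390144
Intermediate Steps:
Add(-4810514, Mul(-1, Mul(Add(-787, -1098), -838))) = Add(-4810514, Mul(-1, Mul(-1885, -838))) = Add(-4810514, Mul(-1, 1579630)) = Add(-4810514, -1579630) = -6390144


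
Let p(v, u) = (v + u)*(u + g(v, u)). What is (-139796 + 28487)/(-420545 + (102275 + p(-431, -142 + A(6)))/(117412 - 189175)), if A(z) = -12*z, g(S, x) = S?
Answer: 7987867767/30180089135 ≈ 0.26467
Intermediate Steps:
p(v, u) = (u + v)² (p(v, u) = (v + u)*(u + v) = (u + v)*(u + v) = (u + v)²)
(-139796 + 28487)/(-420545 + (102275 + p(-431, -142 + A(6)))/(117412 - 189175)) = (-139796 + 28487)/(-420545 + (102275 + ((-142 - 12*6)² + (-431)² + 2*(-142 - 12*6)*(-431)))/(117412 - 189175)) = -111309/(-420545 + (102275 + ((-142 - 72)² + 185761 + 2*(-142 - 72)*(-431)))/(-71763)) = -111309/(-420545 + (102275 + ((-214)² + 185761 + 2*(-214)*(-431)))*(-1/71763)) = -111309/(-420545 + (102275 + (45796 + 185761 + 184468))*(-1/71763)) = -111309/(-420545 + (102275 + 416025)*(-1/71763)) = -111309/(-420545 + 518300*(-1/71763)) = -111309/(-420545 - 518300/71763) = -111309/(-30180089135/71763) = -111309*(-71763/30180089135) = 7987867767/30180089135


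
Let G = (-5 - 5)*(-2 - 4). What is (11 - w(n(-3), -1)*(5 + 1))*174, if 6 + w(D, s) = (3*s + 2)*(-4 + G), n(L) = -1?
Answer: 66642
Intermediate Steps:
G = 60 (G = -10*(-6) = 60)
w(D, s) = 106 + 168*s (w(D, s) = -6 + (3*s + 2)*(-4 + 60) = -6 + (2 + 3*s)*56 = -6 + (112 + 168*s) = 106 + 168*s)
(11 - w(n(-3), -1)*(5 + 1))*174 = (11 - (106 + 168*(-1))*(5 + 1))*174 = (11 - (106 - 168)*6)*174 = (11 - (-62)*6)*174 = (11 - 1*(-372))*174 = (11 + 372)*174 = 383*174 = 66642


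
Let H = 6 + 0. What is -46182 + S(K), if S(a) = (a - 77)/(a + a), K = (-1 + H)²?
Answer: -1154576/25 ≈ -46183.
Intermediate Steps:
H = 6
K = 25 (K = (-1 + 6)² = 5² = 25)
S(a) = (-77 + a)/(2*a) (S(a) = (-77 + a)/((2*a)) = (-77 + a)*(1/(2*a)) = (-77 + a)/(2*a))
-46182 + S(K) = -46182 + (½)*(-77 + 25)/25 = -46182 + (½)*(1/25)*(-52) = -46182 - 26/25 = -1154576/25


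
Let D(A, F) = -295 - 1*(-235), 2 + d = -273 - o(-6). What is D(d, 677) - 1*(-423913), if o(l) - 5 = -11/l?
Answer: 423853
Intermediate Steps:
o(l) = 5 - 11/l
d = -1691/6 (d = -2 + (-273 - (5 - 11/(-6))) = -2 + (-273 - (5 - 11*(-⅙))) = -2 + (-273 - (5 + 11/6)) = -2 + (-273 - 1*41/6) = -2 + (-273 - 41/6) = -2 - 1679/6 = -1691/6 ≈ -281.83)
D(A, F) = -60 (D(A, F) = -295 + 235 = -60)
D(d, 677) - 1*(-423913) = -60 - 1*(-423913) = -60 + 423913 = 423853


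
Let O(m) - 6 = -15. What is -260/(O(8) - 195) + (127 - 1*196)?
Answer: -3454/51 ≈ -67.725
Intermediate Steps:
O(m) = -9 (O(m) = 6 - 15 = -9)
-260/(O(8) - 195) + (127 - 1*196) = -260/(-9 - 195) + (127 - 1*196) = -260/(-204) + (127 - 196) = -1/204*(-260) - 69 = 65/51 - 69 = -3454/51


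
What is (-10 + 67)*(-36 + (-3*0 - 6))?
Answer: -2394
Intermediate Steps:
(-10 + 67)*(-36 + (-3*0 - 6)) = 57*(-36 + (0 - 6)) = 57*(-36 - 6) = 57*(-42) = -2394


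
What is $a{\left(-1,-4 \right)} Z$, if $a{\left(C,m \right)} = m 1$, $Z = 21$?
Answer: $-84$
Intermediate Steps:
$a{\left(C,m \right)} = m$
$a{\left(-1,-4 \right)} Z = \left(-4\right) 21 = -84$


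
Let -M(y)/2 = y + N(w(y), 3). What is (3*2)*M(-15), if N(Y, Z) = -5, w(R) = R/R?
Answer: 240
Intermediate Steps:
w(R) = 1
M(y) = 10 - 2*y (M(y) = -2*(y - 5) = -2*(-5 + y) = 10 - 2*y)
(3*2)*M(-15) = (3*2)*(10 - 2*(-15)) = 6*(10 + 30) = 6*40 = 240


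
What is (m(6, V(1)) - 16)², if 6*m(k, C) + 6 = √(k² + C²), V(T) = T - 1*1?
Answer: 256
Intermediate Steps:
V(T) = -1 + T (V(T) = T - 1 = -1 + T)
m(k, C) = -1 + √(C² + k²)/6 (m(k, C) = -1 + √(k² + C²)/6 = -1 + √(C² + k²)/6)
(m(6, V(1)) - 16)² = ((-1 + √((-1 + 1)² + 6²)/6) - 16)² = ((-1 + √(0² + 36)/6) - 16)² = ((-1 + √(0 + 36)/6) - 16)² = ((-1 + √36/6) - 16)² = ((-1 + (⅙)*6) - 16)² = ((-1 + 1) - 16)² = (0 - 16)² = (-16)² = 256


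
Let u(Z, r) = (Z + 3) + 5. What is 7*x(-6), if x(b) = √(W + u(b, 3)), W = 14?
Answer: 28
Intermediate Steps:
u(Z, r) = 8 + Z (u(Z, r) = (3 + Z) + 5 = 8 + Z)
x(b) = √(22 + b) (x(b) = √(14 + (8 + b)) = √(22 + b))
7*x(-6) = 7*√(22 - 6) = 7*√16 = 7*4 = 28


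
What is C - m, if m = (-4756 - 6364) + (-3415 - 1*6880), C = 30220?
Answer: 51635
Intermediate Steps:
m = -21415 (m = -11120 + (-3415 - 6880) = -11120 - 10295 = -21415)
C - m = 30220 - 1*(-21415) = 30220 + 21415 = 51635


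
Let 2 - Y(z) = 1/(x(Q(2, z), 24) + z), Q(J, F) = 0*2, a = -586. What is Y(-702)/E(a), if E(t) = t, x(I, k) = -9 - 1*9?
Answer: -1441/421920 ≈ -0.0034153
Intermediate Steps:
Q(J, F) = 0
x(I, k) = -18 (x(I, k) = -9 - 9 = -18)
Y(z) = 2 - 1/(-18 + z)
Y(-702)/E(a) = ((-37 + 2*(-702))/(-18 - 702))/(-586) = ((-37 - 1404)/(-720))*(-1/586) = -1/720*(-1441)*(-1/586) = (1441/720)*(-1/586) = -1441/421920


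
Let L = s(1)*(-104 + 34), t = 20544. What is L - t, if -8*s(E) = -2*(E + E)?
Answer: -20579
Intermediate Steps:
s(E) = E/2 (s(E) = -(-1)*(E + E)/4 = -(-1)*2*E/4 = -(-1)*E/2 = E/2)
L = -35 (L = ((½)*1)*(-104 + 34) = (½)*(-70) = -35)
L - t = -35 - 1*20544 = -35 - 20544 = -20579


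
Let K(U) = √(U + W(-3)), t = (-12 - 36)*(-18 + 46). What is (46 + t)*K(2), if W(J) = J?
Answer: -1298*I ≈ -1298.0*I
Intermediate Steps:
t = -1344 (t = -48*28 = -1344)
K(U) = √(-3 + U) (K(U) = √(U - 3) = √(-3 + U))
(46 + t)*K(2) = (46 - 1344)*√(-3 + 2) = -1298*I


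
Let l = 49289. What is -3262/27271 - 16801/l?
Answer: -618960789/1344160319 ≈ -0.46048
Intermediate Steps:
-3262/27271 - 16801/l = -3262/27271 - 16801/49289 = -618960789/1344160319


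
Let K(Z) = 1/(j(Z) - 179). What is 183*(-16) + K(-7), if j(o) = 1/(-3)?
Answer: -1575267/538 ≈ -2928.0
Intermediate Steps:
j(o) = -1/3
K(Z) = -3/538 (K(Z) = 1/(-1/3 - 179) = 1/(-538/3) = -3/538)
183*(-16) + K(-7) = 183*(-16) - 3/538 = -2928 - 3/538 = -1575267/538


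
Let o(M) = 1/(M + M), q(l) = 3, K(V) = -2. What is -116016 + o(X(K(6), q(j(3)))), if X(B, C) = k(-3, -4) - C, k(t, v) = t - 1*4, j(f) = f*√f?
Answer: -2320321/20 ≈ -1.1602e+5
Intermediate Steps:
j(f) = f^(3/2)
k(t, v) = -4 + t (k(t, v) = t - 4 = -4 + t)
X(B, C) = -7 - C (X(B, C) = (-4 - 3) - C = -7 - C)
o(M) = 1/(2*M)
-116016 + o(X(K(6), q(j(3)))) = -116016 + 1/(2*(-7 - 1*3)) = -116016 + 1/(2*(-7 - 3)) = -116016 + (½)/(-10) = -116016 + (½)*(-⅒) = -116016 - 1/20 = -2320321/20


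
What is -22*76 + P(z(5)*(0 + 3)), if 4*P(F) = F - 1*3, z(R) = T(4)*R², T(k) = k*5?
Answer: -5191/4 ≈ -1297.8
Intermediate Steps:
T(k) = 5*k
z(R) = 20*R² (z(R) = (5*4)*R² = 20*R²)
P(F) = -¾ + F/4 (P(F) = (F - 1*3)/4 = (F - 3)/4 = (-3 + F)/4 = -¾ + F/4)
-22*76 + P(z(5)*(0 + 3)) = -22*76 + (-¾ + ((20*5²)*(0 + 3))/4) = -1672 + (-¾ + ((20*25)*3)/4) = -1672 + (-¾ + (500*3)/4) = -1672 + (-¾ + (¼)*1500) = -1672 + (-¾ + 375) = -1672 + 1497/4 = -5191/4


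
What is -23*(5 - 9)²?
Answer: -368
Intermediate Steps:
-23*(5 - 9)² = -23*(-4)² = -23*16 = -368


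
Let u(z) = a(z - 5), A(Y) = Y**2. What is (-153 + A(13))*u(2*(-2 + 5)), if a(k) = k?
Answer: 16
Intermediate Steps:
u(z) = -5 + z (u(z) = z - 5 = -5 + z)
(-153 + A(13))*u(2*(-2 + 5)) = (-153 + 13**2)*(-5 + 2*(-2 + 5)) = (-153 + 169)*(-5 + 2*3) = 16*(-5 + 6) = 16*1 = 16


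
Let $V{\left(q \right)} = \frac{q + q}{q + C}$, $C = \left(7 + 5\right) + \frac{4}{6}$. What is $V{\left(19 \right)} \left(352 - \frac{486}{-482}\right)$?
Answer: $\frac{102090}{241} \approx 423.61$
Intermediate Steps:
$C = \frac{38}{3}$ ($C = 12 + 4 \cdot \frac{1}{6} = 12 + \frac{2}{3} = \frac{38}{3} \approx 12.667$)
$V{\left(q \right)} = \frac{2 q}{\frac{38}{3} + q}$ ($V{\left(q \right)} = \frac{q + q}{q + \frac{38}{3}} = \frac{2 q}{\frac{38}{3} + q}$)
$V{\left(19 \right)} \left(352 - \frac{486}{-482}\right) = 6 \cdot 19 \frac{1}{38 + 3 \cdot 19} \left(352 - \frac{486}{-482}\right) = 6 \cdot 19 \frac{1}{38 + 57} \left(352 - - \frac{243}{241}\right) = 6 \cdot 19 \cdot \frac{1}{95} \left(352 + \frac{243}{241}\right) = 6 \cdot 19 \cdot \frac{1}{95} \cdot \frac{85075}{241} = \frac{6}{5} \cdot \frac{85075}{241} = \frac{102090}{241}$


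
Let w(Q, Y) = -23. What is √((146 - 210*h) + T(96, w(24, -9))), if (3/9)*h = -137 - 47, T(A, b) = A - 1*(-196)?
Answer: √116358 ≈ 341.11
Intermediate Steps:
T(A, b) = 196 + A (T(A, b) = A + 196 = 196 + A)
h = -552 (h = 3*(-137 - 47) = 3*(-184) = -552)
√((146 - 210*h) + T(96, w(24, -9))) = √((146 - 210*(-552)) + (196 + 96)) = √((146 + 115920) + 292) = √(116066 + 292) = √116358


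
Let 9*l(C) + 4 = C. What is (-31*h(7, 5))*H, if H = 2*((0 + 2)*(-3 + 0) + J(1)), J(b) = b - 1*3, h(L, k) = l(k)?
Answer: 496/9 ≈ 55.111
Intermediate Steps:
l(C) = -4/9 + C/9
h(L, k) = -4/9 + k/9
J(b) = -3 + b (J(b) = b - 3 = -3 + b)
H = -16 (H = 2*((0 + 2)*(-3 + 0) + (-3 + 1)) = 2*(2*(-3) - 2) = 2*(-6 - 2) = 2*(-8) = -16)
(-31*h(7, 5))*H = -31*(-4/9 + (⅑)*5)*(-16) = -31*(-4/9 + 5/9)*(-16) = -31*⅑*(-16) = -31/9*(-16) = 496/9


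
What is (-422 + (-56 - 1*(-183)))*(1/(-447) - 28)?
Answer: 3692515/447 ≈ 8260.7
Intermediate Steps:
(-422 + (-56 - 1*(-183)))*(1/(-447) - 28) = (-422 + (-56 + 183))*(-1/447 - 28) = (-422 + 127)*(-12517/447) = -295*(-12517/447) = 3692515/447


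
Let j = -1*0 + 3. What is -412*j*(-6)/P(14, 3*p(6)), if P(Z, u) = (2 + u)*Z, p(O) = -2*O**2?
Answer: -1854/749 ≈ -2.4753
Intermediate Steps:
j = 3 (j = 0 + 3 = 3)
P(Z, u) = Z*(2 + u)
-412*j*(-6)/P(14, 3*p(6)) = -412*3*(-6)/(14*(2 + 3*(-2*6**2))) = -(-7416)/(14*(2 + 3*(-2*36))) = -(-7416)/(14*(2 + 3*(-72))) = -(-7416)/(14*(2 - 216)) = -(-7416)/(14*(-214)) = -(-7416)/(-2996) = -(-7416)*(-1)/2996 = -412*9/1498 = -1854/749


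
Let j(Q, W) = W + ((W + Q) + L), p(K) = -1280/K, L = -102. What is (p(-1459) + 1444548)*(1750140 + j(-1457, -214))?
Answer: 3684401689688236/1459 ≈ 2.5253e+12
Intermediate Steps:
j(Q, W) = -102 + Q + 2*W (j(Q, W) = W + ((W + Q) - 102) = W + ((Q + W) - 102) = W + (-102 + Q + W) = -102 + Q + 2*W)
(p(-1459) + 1444548)*(1750140 + j(-1457, -214)) = (-1280/(-1459) + 1444548)*(1750140 + (-102 - 1457 + 2*(-214))) = (-1280*(-1/1459) + 1444548)*(1750140 + (-102 - 1457 - 428)) = (1280/1459 + 1444548)*(1750140 - 1987) = (2107596812/1459)*1748153 = 3684401689688236/1459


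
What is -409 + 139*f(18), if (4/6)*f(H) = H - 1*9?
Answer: 2935/2 ≈ 1467.5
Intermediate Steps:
f(H) = -27/2 + 3*H/2 (f(H) = 3*(H - 1*9)/2 = 3*(H - 9)/2 = 3*(-9 + H)/2 = -27/2 + 3*H/2)
-409 + 139*f(18) = -409 + 139*(-27/2 + (3/2)*18) = -409 + 139*(-27/2 + 27) = -409 + 139*(27/2) = -409 + 3753/2 = 2935/2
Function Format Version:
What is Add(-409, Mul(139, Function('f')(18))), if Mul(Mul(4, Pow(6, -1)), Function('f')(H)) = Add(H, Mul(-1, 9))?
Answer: Rational(2935, 2) ≈ 1467.5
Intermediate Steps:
Function('f')(H) = Add(Rational(-27, 2), Mul(Rational(3, 2), H)) (Function('f')(H) = Mul(Rational(3, 2), Add(H, Mul(-1, 9))) = Mul(Rational(3, 2), Add(H, -9)) = Mul(Rational(3, 2), Add(-9, H)) = Add(Rational(-27, 2), Mul(Rational(3, 2), H)))
Add(-409, Mul(139, Function('f')(18))) = Add(-409, Mul(139, Add(Rational(-27, 2), Mul(Rational(3, 2), 18)))) = Add(-409, Mul(139, Add(Rational(-27, 2), 27))) = Add(-409, Mul(139, Rational(27, 2))) = Add(-409, Rational(3753, 2)) = Rational(2935, 2)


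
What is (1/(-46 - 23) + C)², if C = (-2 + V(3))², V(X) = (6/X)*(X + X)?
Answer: 47596201/4761 ≈ 9997.1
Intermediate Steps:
V(X) = 12 (V(X) = (6/X)*(2*X) = 12)
C = 100 (C = (-2 + 12)² = 10² = 100)
(1/(-46 - 23) + C)² = (1/(-46 - 23) + 100)² = (1/(-69) + 100)² = (-1/69 + 100)² = (6899/69)² = 47596201/4761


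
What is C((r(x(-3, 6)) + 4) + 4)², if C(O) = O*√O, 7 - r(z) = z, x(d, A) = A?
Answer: 729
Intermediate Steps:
r(z) = 7 - z
C(O) = O^(3/2)
C((r(x(-3, 6)) + 4) + 4)² = ((((7 - 1*6) + 4) + 4)^(3/2))² = ((((7 - 6) + 4) + 4)^(3/2))² = (((1 + 4) + 4)^(3/2))² = ((5 + 4)^(3/2))² = (9^(3/2))² = 27² = 729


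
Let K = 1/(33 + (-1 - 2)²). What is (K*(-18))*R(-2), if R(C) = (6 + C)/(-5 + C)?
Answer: 12/49 ≈ 0.24490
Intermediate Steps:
K = 1/42 (K = 1/(33 + (-3)²) = 1/(33 + 9) = 1/42 ≈ 0.023810)
R(C) = (6 + C)/(-5 + C)
(K*(-18))*R(-2) = ((1/42)*(-18))*((6 - 2)/(-5 - 2)) = -3*4/(7*(-7)) = -(-3)*4/49 = -3/7*(-4/7) = 12/49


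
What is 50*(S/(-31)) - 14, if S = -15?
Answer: 316/31 ≈ 10.194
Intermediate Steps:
50*(S/(-31)) - 14 = 50*(-15/(-31)) - 14 = 50*(-15*(-1/31)) - 14 = 50*(15/31) - 14 = 750/31 - 14 = 316/31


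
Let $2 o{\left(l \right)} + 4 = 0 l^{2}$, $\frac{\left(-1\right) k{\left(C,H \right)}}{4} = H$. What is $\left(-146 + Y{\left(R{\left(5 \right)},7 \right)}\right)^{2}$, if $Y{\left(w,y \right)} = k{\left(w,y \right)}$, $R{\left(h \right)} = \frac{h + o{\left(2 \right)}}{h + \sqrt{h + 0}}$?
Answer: $30276$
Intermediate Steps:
$k{\left(C,H \right)} = - 4 H$
$o{\left(l \right)} = -2$ ($o{\left(l \right)} = -2 + \frac{0 l^{2}}{2} = -2 + \frac{1}{2} \cdot 0 = -2 + 0 = -2$)
$R{\left(h \right)} = \frac{-2 + h}{h + \sqrt{h}}$ ($R{\left(h \right)} = \frac{h - 2}{h + \sqrt{h + 0}} = \frac{-2 + h}{h + \sqrt{h}}$)
$Y{\left(w,y \right)} = - 4 y$
$\left(-146 + Y{\left(R{\left(5 \right)},7 \right)}\right)^{2} = \left(-146 - 28\right)^{2} = \left(-174\right)^{2} = 30276$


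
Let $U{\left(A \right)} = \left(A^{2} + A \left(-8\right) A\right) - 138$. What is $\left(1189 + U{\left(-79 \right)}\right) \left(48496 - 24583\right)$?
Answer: $-1019554668$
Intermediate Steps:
$U{\left(A \right)} = -138 - 7 A^{2}$ ($U{\left(A \right)} = \left(A^{2} + - 8 A A\right) - 138 = \left(A^{2} - 8 A^{2}\right) - 138 = - 7 A^{2} - 138 = -138 - 7 A^{2}$)
$\left(1189 + U{\left(-79 \right)}\right) \left(48496 - 24583\right) = \left(1189 - \left(138 + 7 \left(-79\right)^{2}\right)\right) \left(48496 - 24583\right) = \left(1189 - 43825\right) 23913 = \left(-42636\right) 23913 = -1019554668$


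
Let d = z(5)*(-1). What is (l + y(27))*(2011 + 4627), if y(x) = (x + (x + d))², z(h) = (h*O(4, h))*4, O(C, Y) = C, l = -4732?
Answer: -26923728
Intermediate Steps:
z(h) = 16*h (z(h) = (h*4)*4 = (4*h)*4 = 16*h)
d = -80 (d = (16*5)*(-1) = 80*(-1) = -80)
y(x) = (-80 + 2*x)² (y(x) = (x + (x - 80))² = (x + (-80 + x))² = (-80 + 2*x)²)
(l + y(27))*(2011 + 4627) = (-4732 + 4*(-40 + 27)²)*(2011 + 4627) = (-4732 + 4*(-13)²)*6638 = (-4732 + 4*169)*6638 = (-4732 + 676)*6638 = -4056*6638 = -26923728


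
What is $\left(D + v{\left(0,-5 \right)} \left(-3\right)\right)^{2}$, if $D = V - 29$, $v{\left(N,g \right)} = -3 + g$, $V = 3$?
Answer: $4$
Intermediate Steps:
$D = -26$ ($D = 3 - 29 = -26$)
$\left(D + v{\left(0,-5 \right)} \left(-3\right)\right)^{2} = \left(-26 + \left(-3 - 5\right) \left(-3\right)\right)^{2} = \left(-26 - -24\right)^{2} = \left(-26 + 24\right)^{2} = \left(-2\right)^{2} = 4$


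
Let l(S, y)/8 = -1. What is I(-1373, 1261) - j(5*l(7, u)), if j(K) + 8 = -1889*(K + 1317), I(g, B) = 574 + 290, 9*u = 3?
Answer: 2413125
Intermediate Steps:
u = 1/3 (u = (1/9)*3 = 1/3 ≈ 0.33333)
l(S, y) = -8 (l(S, y) = 8*(-1) = -8)
I(g, B) = 864
j(K) = -2487821 - 1889*K (j(K) = -8 - 1889*(K + 1317) = -8 - 1889*(1317 + K) = -8 + (-2487813 - 1889*K) = -2487821 - 1889*K)
I(-1373, 1261) - j(5*l(7, u)) = 864 - (-2487821 - 9445*(-8)) = 864 - (-2487821 - 1889*(-40)) = 864 - (-2487821 + 75560) = 864 - 1*(-2412261) = 864 + 2412261 = 2413125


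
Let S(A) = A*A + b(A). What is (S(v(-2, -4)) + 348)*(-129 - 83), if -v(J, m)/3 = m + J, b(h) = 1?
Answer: -142676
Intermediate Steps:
v(J, m) = -3*J - 3*m (v(J, m) = -3*(m + J) = -3*(J + m) = -3*J - 3*m)
S(A) = 1 + A² (S(A) = A*A + 1 = A² + 1 = 1 + A²)
(S(v(-2, -4)) + 348)*(-129 - 83) = ((1 + (-3*(-2) - 3*(-4))²) + 348)*(-129 - 83) = ((1 + (6 + 12)²) + 348)*(-212) = ((1 + 18²) + 348)*(-212) = ((1 + 324) + 348)*(-212) = (325 + 348)*(-212) = 673*(-212) = -142676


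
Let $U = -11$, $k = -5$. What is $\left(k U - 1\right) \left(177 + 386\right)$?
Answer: $30402$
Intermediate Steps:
$\left(k U - 1\right) \left(177 + 386\right) = \left(\left(-5\right) \left(-11\right) - 1\right) \left(177 + 386\right) = \left(55 - 1\right) 563 = 54 \cdot 563 = 30402$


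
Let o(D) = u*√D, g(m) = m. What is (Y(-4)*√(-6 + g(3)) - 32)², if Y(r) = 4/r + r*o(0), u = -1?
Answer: (32 + I*√3)² ≈ 1021.0 + 110.85*I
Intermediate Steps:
o(D) = -√D
Y(r) = 4/r (Y(r) = 4/r + r*(-√0) = 4/r + r*(-1*0) = 4/r + r*0 = 4/r + 0 = 4/r)
(Y(-4)*√(-6 + g(3)) - 32)² = ((4/(-4))*√(-6 + 3) - 32)² = ((4*(-¼))*√(-3) - 32)² = (-I*√3 - 32)² = (-32 - I*√3)²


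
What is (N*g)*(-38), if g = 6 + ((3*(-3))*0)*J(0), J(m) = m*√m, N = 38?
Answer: -8664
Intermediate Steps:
J(m) = m^(3/2)
g = 6 (g = 6 + ((3*(-3))*0)*0^(3/2) = 6 - 9*0*0 = 6 + 0*0 = 6 + 0 = 6)
(N*g)*(-38) = (38*6)*(-38) = 228*(-38) = -8664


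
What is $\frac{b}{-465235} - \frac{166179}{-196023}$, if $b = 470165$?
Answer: $- \frac{990057782}{6079784027} \approx -0.16284$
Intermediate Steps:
$\frac{b}{-465235} - \frac{166179}{-196023} = \frac{470165}{-465235} - \frac{166179}{-196023} = 470165 \left(- \frac{1}{465235}\right) - - \frac{55393}{65341} = - \frac{94033}{93047} + \frac{55393}{65341} = - \frac{990057782}{6079784027}$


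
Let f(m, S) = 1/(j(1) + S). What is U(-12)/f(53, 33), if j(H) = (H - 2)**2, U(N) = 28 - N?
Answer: 1360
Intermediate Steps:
j(H) = (-2 + H)**2
f(m, S) = 1/(1 + S) (f(m, S) = 1/((-2 + 1)**2 + S) = 1/((-1)**2 + S) = 1/(1 + S))
U(-12)/f(53, 33) = (28 - 1*(-12))/(1/(1 + 33)) = (28 + 12)/(1/34) = 40/(1/34) = 40*34 = 1360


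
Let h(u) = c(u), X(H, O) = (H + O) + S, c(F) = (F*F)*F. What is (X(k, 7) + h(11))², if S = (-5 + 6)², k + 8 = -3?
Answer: 1763584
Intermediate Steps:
k = -11 (k = -8 - 3 = -11)
S = 1 (S = 1² = 1)
c(F) = F³ (c(F) = F²*F = F³)
X(H, O) = 1 + H + O (X(H, O) = (H + O) + 1 = 1 + H + O)
h(u) = u³
(X(k, 7) + h(11))² = ((1 - 11 + 7) + 11³)² = (-3 + 1331)² = 1328² = 1763584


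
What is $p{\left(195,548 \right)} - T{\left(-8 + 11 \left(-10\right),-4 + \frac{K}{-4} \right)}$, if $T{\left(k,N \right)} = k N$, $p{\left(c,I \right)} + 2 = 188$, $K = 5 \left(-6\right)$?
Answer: $599$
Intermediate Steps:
$K = -30$
$p{\left(c,I \right)} = 186$ ($p{\left(c,I \right)} = -2 + 188 = 186$)
$T{\left(k,N \right)} = N k$
$p{\left(195,548 \right)} - T{\left(-8 + 11 \left(-10\right),-4 + \frac{K}{-4} \right)} = 186 - \left(-4 - \frac{30}{-4}\right) \left(-8 + 11 \left(-10\right)\right) = 186 - \left(-4 - - \frac{15}{2}\right) \left(-8 - 110\right) = 186 - \left(-4 + \frac{15}{2}\right) \left(-118\right) = 186 - \frac{7}{2} \left(-118\right) = 186 - -413 = 186 + 413 = 599$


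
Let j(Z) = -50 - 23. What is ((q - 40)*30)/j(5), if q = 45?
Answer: -150/73 ≈ -2.0548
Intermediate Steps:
j(Z) = -73
((q - 40)*30)/j(5) = ((45 - 40)*30)/(-73) = (5*30)*(-1/73) = 150*(-1/73) = -150/73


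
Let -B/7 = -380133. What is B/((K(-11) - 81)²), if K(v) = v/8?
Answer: 170299584/434281 ≈ 392.14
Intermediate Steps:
B = 2660931 (B = -7*(-380133) = 2660931)
K(v) = v/8 (K(v) = v*(⅛) = v/8)
B/((K(-11) - 81)²) = 2660931/(((⅛)*(-11) - 81)²) = 2660931/((-11/8 - 81)²) = 2660931/((-659/8)²) = 2660931/(434281/64) = 2660931*(64/434281) = 170299584/434281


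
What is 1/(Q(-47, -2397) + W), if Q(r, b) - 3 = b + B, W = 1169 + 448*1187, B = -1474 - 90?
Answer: 1/528987 ≈ 1.8904e-6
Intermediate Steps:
B = -1564
W = 532945 (W = 1169 + 531776 = 532945)
Q(r, b) = -1561 + b (Q(r, b) = 3 + (b - 1564) = 3 + (-1564 + b) = -1561 + b)
1/(Q(-47, -2397) + W) = 1/((-1561 - 2397) + 532945) = 1/(-3958 + 532945) = 1/528987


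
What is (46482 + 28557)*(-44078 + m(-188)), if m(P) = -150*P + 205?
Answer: -1176086247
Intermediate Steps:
m(P) = 205 - 150*P
(46482 + 28557)*(-44078 + m(-188)) = (46482 + 28557)*(-44078 + (205 - 150*(-188))) = 75039*(-44078 + (205 + 28200)) = 75039*(-44078 + 28405) = 75039*(-15673) = -1176086247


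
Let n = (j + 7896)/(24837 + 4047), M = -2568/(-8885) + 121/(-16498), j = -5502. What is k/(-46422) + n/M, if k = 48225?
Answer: -1145166894903985/1537950214708122 ≈ -0.74461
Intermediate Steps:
M = 41291779/146584730 (M = -2568*(-1/8885) + 121*(-1/16498) = 2568/8885 - 121/16498 = 41291779/146584730 ≈ 0.28169)
n = 399/4814 (n = (-5502 + 7896)/(24837 + 4047) = 2394/28884 = 2394*(1/28884) = 399/4814 ≈ 0.082883)
k/(-46422) + n/M = 48225/(-46422) + 399/(4814*(41291779/146584730)) = 48225*(-1/46422) + (399/4814)*(146584730/41291779) = -16075/15474 + 29243653635/99389312053 = -1145166894903985/1537950214708122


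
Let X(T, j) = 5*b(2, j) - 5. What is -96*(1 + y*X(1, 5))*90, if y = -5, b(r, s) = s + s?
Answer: 1935360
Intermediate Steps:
b(r, s) = 2*s
X(T, j) = -5 + 10*j (X(T, j) = 5*(2*j) - 5 = 10*j - 5 = -5 + 10*j)
-96*(1 + y*X(1, 5))*90 = -96*(1 - 5*(-5 + 10*5))*90 = -96*(1 - 5*(-5 + 50))*90 = -96*(1 - 5*45)*90 = -96*(1 - 225)*90 = -96*(-224)*90 = 21504*90 = 1935360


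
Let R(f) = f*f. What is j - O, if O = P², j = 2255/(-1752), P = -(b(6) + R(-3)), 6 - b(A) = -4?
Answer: -634727/1752 ≈ -362.29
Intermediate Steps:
R(f) = f²
b(A) = 10 (b(A) = 6 - 1*(-4) = 6 + 4 = 10)
P = -19 (P = -(10 + (-3)²) = -(10 + 9) = -1*19 = -19)
j = -2255/1752 (j = 2255*(-1/1752) = -2255/1752 ≈ -1.2871)
O = 361 (O = (-19)² = 361)
j - O = -2255/1752 - 1*361 = -2255/1752 - 361 = -634727/1752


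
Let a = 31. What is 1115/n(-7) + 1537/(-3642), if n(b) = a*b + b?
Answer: -2202559/407904 ≈ -5.3997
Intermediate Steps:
n(b) = 32*b (n(b) = 31*b + b = 32*b)
1115/n(-7) + 1537/(-3642) = 1115/((32*(-7))) + 1537/(-3642) = 1115/(-224) + 1537*(-1/3642) = 1115*(-1/224) - 1537/3642 = -1115/224 - 1537/3642 = -2202559/407904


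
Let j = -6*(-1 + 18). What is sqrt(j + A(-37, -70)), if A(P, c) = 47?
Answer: I*sqrt(55) ≈ 7.4162*I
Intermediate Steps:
j = -102 (j = -6*17 = -102)
sqrt(j + A(-37, -70)) = sqrt(-102 + 47) = sqrt(-55) = I*sqrt(55)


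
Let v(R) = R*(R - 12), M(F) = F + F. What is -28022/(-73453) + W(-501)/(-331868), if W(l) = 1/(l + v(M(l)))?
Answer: 9444000064252139/24755197228067508 ≈ 0.38150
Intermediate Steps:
M(F) = 2*F
v(R) = R*(-12 + R)
W(l) = 1/(l + 2*l*(-12 + 2*l)) (W(l) = 1/(l + (2*l)*(-12 + 2*l)) = 1/(l + 2*l*(-12 + 2*l)))
-28022/(-73453) + W(-501)/(-331868) = -28022/(-73453) + (1/((-501)*(-23 + 4*(-501))))/(-331868) = -28022*(-1/73453) - 1/(501*(-23 - 2004))*(-1/331868) = 28022/73453 - 1/501/(-2027)*(-1/331868) = 28022/73453 - 1/501*(-1/2027)*(-1/331868) = 28022/73453 + (1/1015527)*(-1/331868) = 28022/73453 - 1/337020914436 = 9444000064252139/24755197228067508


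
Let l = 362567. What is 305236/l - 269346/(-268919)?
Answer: 25677104438/13928736439 ≈ 1.8435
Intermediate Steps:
305236/l - 269346/(-268919) = 305236/362567 - 269346/(-268919) = 305236*(1/362567) - 269346*(-1/268919) = 305236/362567 + 38478/38417 = 25677104438/13928736439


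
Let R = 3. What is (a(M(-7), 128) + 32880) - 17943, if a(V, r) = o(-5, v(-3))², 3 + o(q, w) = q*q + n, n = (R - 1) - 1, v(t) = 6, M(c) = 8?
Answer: 15466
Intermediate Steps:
n = 1 (n = (3 - 1) - 1 = 2 - 1 = 1)
o(q, w) = -2 + q² (o(q, w) = -3 + (q*q + 1) = -3 + (q² + 1) = -3 + (1 + q²) = -2 + q²)
a(V, r) = 529 (a(V, r) = (-2 + (-5)²)² = (-2 + 25)² = 23² = 529)
(a(M(-7), 128) + 32880) - 17943 = (529 + 32880) - 17943 = 33409 - 17943 = 15466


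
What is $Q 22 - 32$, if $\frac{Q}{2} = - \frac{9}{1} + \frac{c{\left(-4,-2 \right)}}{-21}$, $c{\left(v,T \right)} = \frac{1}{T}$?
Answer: $- \frac{8966}{21} \approx -426.95$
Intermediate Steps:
$Q = - \frac{377}{21}$ ($Q = 2 \left(- \frac{9}{1} + \frac{1}{\left(-2\right) \left(-21\right)}\right) = 2 \left(\left(-9\right) 1 - - \frac{1}{42}\right) = 2 \left(-9 + \frac{1}{42}\right) = 2 \left(- \frac{377}{42}\right) = - \frac{377}{21} \approx -17.952$)
$Q 22 - 32 = \left(- \frac{377}{21}\right) 22 - 32 = - \frac{8294}{21} - 32 = - \frac{8966}{21}$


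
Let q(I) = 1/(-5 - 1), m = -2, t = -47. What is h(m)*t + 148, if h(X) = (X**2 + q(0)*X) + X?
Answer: 115/3 ≈ 38.333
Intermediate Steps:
q(I) = -1/6 (q(I) = 1/(-6) = -1/6)
h(X) = X**2 + 5*X/6 (h(X) = (X**2 - X/6) + X = X**2 + 5*X/6)
h(m)*t + 148 = ((1/6)*(-2)*(5 + 6*(-2)))*(-47) + 148 = ((1/6)*(-2)*(5 - 12))*(-47) + 148 = ((1/6)*(-2)*(-7))*(-47) + 148 = (7/3)*(-47) + 148 = -329/3 + 148 = 115/3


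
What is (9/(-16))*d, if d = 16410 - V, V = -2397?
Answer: -169263/16 ≈ -10579.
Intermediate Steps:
d = 18807 (d = 16410 - 1*(-2397) = 16410 + 2397 = 18807)
(9/(-16))*d = (9/(-16))*18807 = (9*(-1/16))*18807 = -9/16*18807 = -169263/16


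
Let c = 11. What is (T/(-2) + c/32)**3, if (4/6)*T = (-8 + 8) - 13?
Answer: 33698267/32768 ≈ 1028.4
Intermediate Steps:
T = -39/2 (T = 3*((-8 + 8) - 13)/2 = 3*(0 - 13)/2 = (3/2)*(-13) = -39/2 ≈ -19.500)
(T/(-2) + c/32)**3 = (-39/2/(-2) + 11/32)**3 = (-39/2*(-1/2) + 11*(1/32))**3 = (39/4 + 11/32)**3 = (323/32)**3 = 33698267/32768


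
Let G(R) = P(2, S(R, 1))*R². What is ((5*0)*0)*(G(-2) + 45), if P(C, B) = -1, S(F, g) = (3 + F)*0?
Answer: 0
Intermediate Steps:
S(F, g) = 0
G(R) = -R²
((5*0)*0)*(G(-2) + 45) = ((5*0)*0)*(-1*(-2)² + 45) = (0*0)*(-1*4 + 45) = 0*(-4 + 45) = 0*41 = 0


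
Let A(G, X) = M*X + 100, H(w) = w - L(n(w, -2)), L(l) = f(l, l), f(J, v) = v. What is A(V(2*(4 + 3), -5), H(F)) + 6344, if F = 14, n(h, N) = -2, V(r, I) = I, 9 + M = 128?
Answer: 8348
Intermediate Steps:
M = 119 (M = -9 + 128 = 119)
L(l) = l
H(w) = 2 + w (H(w) = w - 1*(-2) = w + 2 = 2 + w)
A(G, X) = 100 + 119*X (A(G, X) = 119*X + 100 = 100 + 119*X)
A(V(2*(4 + 3), -5), H(F)) + 6344 = (100 + 119*(2 + 14)) + 6344 = (100 + 119*16) + 6344 = (100 + 1904) + 6344 = 2004 + 6344 = 8348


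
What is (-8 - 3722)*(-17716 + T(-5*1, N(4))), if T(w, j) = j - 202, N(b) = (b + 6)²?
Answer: 66461140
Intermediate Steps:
N(b) = (6 + b)²
T(w, j) = -202 + j
(-8 - 3722)*(-17716 + T(-5*1, N(4))) = (-8 - 3722)*(-17716 + (-202 + (6 + 4)²)) = -3730*(-17716 + (-202 + 10²)) = -3730*(-17716 + (-202 + 100)) = -3730*(-17716 - 102) = -3730*(-17818) = 66461140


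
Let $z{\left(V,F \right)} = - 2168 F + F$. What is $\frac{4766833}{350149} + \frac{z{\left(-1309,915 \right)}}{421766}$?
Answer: $\frac{1316210899133}{147680943134} \approx 8.9125$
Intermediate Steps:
$z{\left(V,F \right)} = - 2167 F$
$\frac{4766833}{350149} + \frac{z{\left(-1309,915 \right)}}{421766} = \frac{4766833}{350149} + \frac{\left(-2167\right) 915}{421766} = 4766833 \cdot \frac{1}{350149} - \frac{1982805}{421766} = \frac{4766833}{350149} - \frac{1982805}{421766} = \frac{1316210899133}{147680943134}$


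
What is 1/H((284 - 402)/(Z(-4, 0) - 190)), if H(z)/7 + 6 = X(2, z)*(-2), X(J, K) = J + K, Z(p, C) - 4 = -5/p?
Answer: -739/58338 ≈ -0.012668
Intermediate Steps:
Z(p, C) = 4 - 5/p
H(z) = -70 - 14*z (H(z) = -42 + 7*((2 + z)*(-2)) = -42 + 7*(-4 - 2*z) = -42 + (-28 - 14*z) = -70 - 14*z)
1/H((284 - 402)/(Z(-4, 0) - 190)) = 1/(-70 - 14*(284 - 402)/((4 - 5/(-4)) - 190)) = 1/(-70 - (-1652)/((4 - 5*(-1/4)) - 190)) = 1/(-70 - (-1652)/((4 + 5/4) - 190)) = 1/(-70 - (-1652)/(21/4 - 190)) = 1/(-70 - (-1652)/(-739/4)) = 1/(-70 - (-1652)*(-4)/739) = 1/(-70 - 14*472/739) = 1/(-70 - 6608/739) = 1/(-58338/739) = -739/58338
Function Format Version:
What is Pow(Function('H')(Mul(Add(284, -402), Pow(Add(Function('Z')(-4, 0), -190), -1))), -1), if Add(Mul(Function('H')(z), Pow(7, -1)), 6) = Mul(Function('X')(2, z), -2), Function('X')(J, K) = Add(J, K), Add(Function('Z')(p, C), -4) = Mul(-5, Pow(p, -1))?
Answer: Rational(-739, 58338) ≈ -0.012668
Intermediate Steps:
Function('Z')(p, C) = Add(4, Mul(-5, Pow(p, -1)))
Function('H')(z) = Add(-70, Mul(-14, z)) (Function('H')(z) = Add(-42, Mul(7, Mul(Add(2, z), -2))) = Add(-42, Mul(7, Add(-4, Mul(-2, z)))) = Add(-42, Add(-28, Mul(-14, z))) = Add(-70, Mul(-14, z)))
Pow(Function('H')(Mul(Add(284, -402), Pow(Add(Function('Z')(-4, 0), -190), -1))), -1) = Pow(Add(-70, Mul(-14, Mul(Add(284, -402), Pow(Add(Add(4, Mul(-5, Pow(-4, -1))), -190), -1)))), -1) = Pow(Add(-70, Mul(-14, Mul(-118, Pow(Add(Add(4, Mul(-5, Rational(-1, 4))), -190), -1)))), -1) = Pow(Add(-70, Mul(-14, Mul(-118, Pow(Add(Add(4, Rational(5, 4)), -190), -1)))), -1) = Pow(Add(-70, Mul(-14, Mul(-118, Pow(Add(Rational(21, 4), -190), -1)))), -1) = Pow(Add(-70, Mul(-14, Mul(-118, Pow(Rational(-739, 4), -1)))), -1) = Pow(Add(-70, Mul(-14, Mul(-118, Rational(-4, 739)))), -1) = Pow(Add(-70, Mul(-14, Rational(472, 739))), -1) = Pow(Add(-70, Rational(-6608, 739)), -1) = Pow(Rational(-58338, 739), -1) = Rational(-739, 58338)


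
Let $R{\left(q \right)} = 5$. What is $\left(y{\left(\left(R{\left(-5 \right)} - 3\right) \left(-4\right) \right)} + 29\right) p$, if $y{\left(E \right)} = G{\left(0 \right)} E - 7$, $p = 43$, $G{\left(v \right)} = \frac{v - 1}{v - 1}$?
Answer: $602$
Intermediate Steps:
$G{\left(v \right)} = 1$ ($G{\left(v \right)} = \frac{-1 + v}{-1 + v} = 1$)
$y{\left(E \right)} = -7 + E$ ($y{\left(E \right)} = 1 E - 7 = E - 7 = -7 + E$)
$\left(y{\left(\left(R{\left(-5 \right)} - 3\right) \left(-4\right) \right)} + 29\right) p = \left(\left(-7 + \left(5 - 3\right) \left(-4\right)\right) + 29\right) 43 = \left(\left(-7 + 2 \left(-4\right)\right) + 29\right) 43 = \left(\left(-7 - 8\right) + 29\right) 43 = \left(-15 + 29\right) 43 = 14 \cdot 43 = 602$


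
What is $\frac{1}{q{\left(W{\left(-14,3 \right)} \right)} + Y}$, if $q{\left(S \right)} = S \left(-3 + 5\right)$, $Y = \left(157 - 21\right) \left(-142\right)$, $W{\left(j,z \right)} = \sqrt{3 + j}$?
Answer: $- \frac{4828}{93238347} - \frac{i \sqrt{11}}{186476694} \approx -5.1781 \cdot 10^{-5} - 1.7786 \cdot 10^{-8} i$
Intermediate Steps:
$Y = -19312$ ($Y = 136 \left(-142\right) = -19312$)
$q{\left(S \right)} = 2 S$ ($q{\left(S \right)} = S 2 = 2 S$)
$\frac{1}{q{\left(W{\left(-14,3 \right)} \right)} + Y} = \frac{1}{2 \sqrt{3 - 14} - 19312} = \frac{1}{2 \sqrt{-11} - 19312} = \frac{1}{2 i \sqrt{11} - 19312} = \frac{1}{-19312 + 2 i \sqrt{11}}$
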